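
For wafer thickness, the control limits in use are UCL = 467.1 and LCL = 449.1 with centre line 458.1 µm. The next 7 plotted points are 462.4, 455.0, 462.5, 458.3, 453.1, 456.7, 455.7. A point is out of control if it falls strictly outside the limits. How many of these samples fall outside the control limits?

All 7 points lie within [449.1, 467.1].

0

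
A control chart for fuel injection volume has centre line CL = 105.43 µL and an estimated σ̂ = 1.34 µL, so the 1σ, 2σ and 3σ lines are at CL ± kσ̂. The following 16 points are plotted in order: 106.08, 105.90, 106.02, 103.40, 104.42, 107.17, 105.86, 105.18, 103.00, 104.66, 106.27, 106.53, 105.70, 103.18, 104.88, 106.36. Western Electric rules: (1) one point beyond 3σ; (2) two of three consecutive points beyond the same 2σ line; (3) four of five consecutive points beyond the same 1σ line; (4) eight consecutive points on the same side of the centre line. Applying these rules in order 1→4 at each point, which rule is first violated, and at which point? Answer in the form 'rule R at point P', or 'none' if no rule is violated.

none

Zone of each point (C = within 1σ̂, B = 1σ̂–2σ̂, A = 2σ̂–3σ̂, * = beyond 3σ̂; sign = side of CL): 1:+C, 2:+C, 3:+C, 4:-B, 5:-C, 6:+B, 7:+C, 8:-C, 9:-B, 10:-C, 11:+C, 12:+C, 13:+C, 14:-B, 15:-C, 16:+C
No rule fires across all 16 points.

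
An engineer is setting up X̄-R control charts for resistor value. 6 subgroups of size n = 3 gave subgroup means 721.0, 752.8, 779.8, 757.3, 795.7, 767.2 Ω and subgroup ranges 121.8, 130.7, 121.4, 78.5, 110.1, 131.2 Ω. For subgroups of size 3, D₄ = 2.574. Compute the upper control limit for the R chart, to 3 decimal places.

297.597

R̄ = (121.8 + 130.7 + 121.4 + 78.5 + 110.1 + 131.2) / 6 = 693.7000 / 6 = 115.6167
UCL_R = D₄·R̄ = 2.574 × 115.6167 = 297.5973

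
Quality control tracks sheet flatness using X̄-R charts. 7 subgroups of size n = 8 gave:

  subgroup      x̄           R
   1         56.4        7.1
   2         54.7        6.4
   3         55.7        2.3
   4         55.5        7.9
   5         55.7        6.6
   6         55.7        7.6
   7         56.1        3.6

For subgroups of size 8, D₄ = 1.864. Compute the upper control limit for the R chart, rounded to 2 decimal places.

11.05

R̄ = (7.1 + 6.4 + 2.3 + 7.9 + 6.6 + 7.6 + 3.6) / 7 = 41.5000 / 7 = 5.9286
UCL_R = D₄·R̄ = 1.864 × 5.9286 = 11.0509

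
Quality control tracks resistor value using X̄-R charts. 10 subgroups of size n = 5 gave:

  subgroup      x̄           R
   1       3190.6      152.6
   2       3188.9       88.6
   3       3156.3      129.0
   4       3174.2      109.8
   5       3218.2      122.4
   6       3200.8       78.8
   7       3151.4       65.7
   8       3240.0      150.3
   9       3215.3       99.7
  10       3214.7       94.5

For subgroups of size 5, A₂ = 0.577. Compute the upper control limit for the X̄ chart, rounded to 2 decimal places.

3258.01

X̄̄ = (3190.6 + 3188.9 + 3156.3 + 3174.2 + 3218.2 + 3200.8 + 3151.4 + 3240.0 + 3215.3 + 3214.7) / 10 = 31950.4000 / 10 = 3195.0400
R̄ = (152.6 + 88.6 + 129.0 + 109.8 + 122.4 + 78.8 + 65.7 + 150.3 + 99.7 + 94.5) / 10 = 1091.4000 / 10 = 109.1400
UCL = X̄̄ + A₂·R̄ = 3195.0400 + 0.577 × 109.1400 = 3258.0138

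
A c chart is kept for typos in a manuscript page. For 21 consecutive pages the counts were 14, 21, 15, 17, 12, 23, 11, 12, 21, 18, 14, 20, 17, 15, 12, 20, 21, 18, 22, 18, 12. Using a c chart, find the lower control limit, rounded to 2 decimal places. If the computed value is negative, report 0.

4.51

c̄ = (14 + 21 + 15 + 17 + 12 + 23 + 11 + 12 + 21 + 18 + 14 + 20 + 17 + 15 + 12 + 20 + 21 + 18 + 22 + 18 + 12) / 21 = 353 / 21 = 16.8095
LCL = c̄ − 3√c̄ = 16.8095 − 3 × 4.0999 = 4.5097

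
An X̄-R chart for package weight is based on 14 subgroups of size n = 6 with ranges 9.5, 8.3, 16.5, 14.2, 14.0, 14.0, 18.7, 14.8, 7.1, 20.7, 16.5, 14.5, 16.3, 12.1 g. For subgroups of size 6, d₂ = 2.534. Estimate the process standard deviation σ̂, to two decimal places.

5.56

R̄ = (9.5 + 8.3 + 16.5 + 14.2 + 14.0 + 14.0 + 18.7 + 14.8 + 7.1 + 20.7 + 16.5 + 14.5 + 16.3 + 12.1) / 14 = 14.0857
σ̂ = R̄ / d₂ = 14.0857 / 2.534 = 5.5587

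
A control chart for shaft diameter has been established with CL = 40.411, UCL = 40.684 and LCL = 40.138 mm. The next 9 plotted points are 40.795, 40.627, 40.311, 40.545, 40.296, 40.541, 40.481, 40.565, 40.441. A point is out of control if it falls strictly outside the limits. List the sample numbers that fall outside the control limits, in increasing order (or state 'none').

1

Compare each point to [40.138, 40.684]: sample 1 = 40.795 > UCL.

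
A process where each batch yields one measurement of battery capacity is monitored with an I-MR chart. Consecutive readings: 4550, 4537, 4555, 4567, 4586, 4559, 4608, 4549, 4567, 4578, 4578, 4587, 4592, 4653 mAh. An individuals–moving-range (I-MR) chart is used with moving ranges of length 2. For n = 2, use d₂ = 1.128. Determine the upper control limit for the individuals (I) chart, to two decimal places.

4637.72

X̄ = (4550 + 4537 + 4555 + 4567 + 4586 + 4559 + 4608 + 4549 + 4567 + 4578 + 4578 + 4587 + 4592 + 4653) / 14 = 4576.1429
Moving ranges: 13, 18, 12, 19, 27, 49, 59, 18, 11, 0, 9, 5, 61; M̄R̄ = 301.0000 / 13 = 23.1538
UCL = X̄ + 3·M̄R̄/d₂ = 4576.1429 + 3 × 23.1538 / 1.128 = 4637.7222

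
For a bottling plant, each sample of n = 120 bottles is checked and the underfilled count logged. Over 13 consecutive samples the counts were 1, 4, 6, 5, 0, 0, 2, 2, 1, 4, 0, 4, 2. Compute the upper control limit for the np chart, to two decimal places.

6.97

p̄ = Σdᵢ / (k·n) = 31 / (13 × 120) = 0.01987
UCL = np̄ + 3·√(np̄(1−p̄)) = 2.3846 + 3 × √(2.3846×0.98013) = 2.3846 + 3 × 1.5288 = 6.9710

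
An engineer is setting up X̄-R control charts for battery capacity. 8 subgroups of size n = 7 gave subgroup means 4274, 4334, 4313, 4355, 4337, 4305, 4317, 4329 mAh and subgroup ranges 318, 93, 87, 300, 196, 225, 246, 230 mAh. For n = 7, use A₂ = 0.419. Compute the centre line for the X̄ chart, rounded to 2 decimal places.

X̄̄ = (4274 + 4334 + 4313 + 4355 + 4337 + 4305 + 4317 + 4329) / 8 = 34564.0000 / 8 = 4320.5000
CL = X̄̄ = 4320.5000

4320.50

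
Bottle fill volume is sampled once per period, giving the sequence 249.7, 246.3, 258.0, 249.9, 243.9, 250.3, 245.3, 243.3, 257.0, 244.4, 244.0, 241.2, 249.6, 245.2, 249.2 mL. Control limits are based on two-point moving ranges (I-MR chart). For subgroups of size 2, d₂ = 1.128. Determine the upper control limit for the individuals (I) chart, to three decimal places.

264.708

X̄ = (249.7 + 246.3 + 258.0 + 249.9 + 243.9 + 250.3 + 245.3 + 243.3 + 257.0 + 244.4 + 244.0 + 241.2 + 249.6 + 245.2 + 249.2) / 15 = 247.8200
Moving ranges: 3.4, 11.7, 8.1, 6.0, 6.4, 5.0, 2.0, 13.7, 12.6, 0.4, 2.8, 8.4, 4.4, 4.0; M̄R̄ = 88.9000 / 14 = 6.3500
UCL = X̄ + 3·M̄R̄/d₂ = 247.8200 + 3 × 6.3500 / 1.128 = 264.7083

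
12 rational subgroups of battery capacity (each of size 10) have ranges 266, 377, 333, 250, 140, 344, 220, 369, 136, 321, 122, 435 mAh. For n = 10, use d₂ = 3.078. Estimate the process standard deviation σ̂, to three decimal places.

R̄ = (266 + 377 + 333 + 250 + 140 + 344 + 220 + 369 + 136 + 321 + 122 + 435) / 12 = 276.0833
σ̂ = R̄ / d₂ = 276.0833 / 3.078 = 89.6957

89.696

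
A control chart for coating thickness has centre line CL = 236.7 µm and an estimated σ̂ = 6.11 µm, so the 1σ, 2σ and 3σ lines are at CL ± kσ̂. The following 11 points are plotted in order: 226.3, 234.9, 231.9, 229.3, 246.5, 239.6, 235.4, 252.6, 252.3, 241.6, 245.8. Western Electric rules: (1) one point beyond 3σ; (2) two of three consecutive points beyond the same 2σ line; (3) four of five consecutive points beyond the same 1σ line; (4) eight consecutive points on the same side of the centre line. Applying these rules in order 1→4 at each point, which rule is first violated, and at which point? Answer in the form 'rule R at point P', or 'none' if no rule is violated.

Zone of each point (C = within 1σ̂, B = 1σ̂–2σ̂, A = 2σ̂–3σ̂, * = beyond 3σ̂; sign = side of CL): 1:-B, 2:-C, 3:-C, 4:-B, 5:+B, 6:+C, 7:-C, 8:+A, 9:+A, 10:+C, 11:+B
Rule 2 (two of three consecutive points beyond the same 2σ limit) is satisfied at point 9.

rule 2 at point 9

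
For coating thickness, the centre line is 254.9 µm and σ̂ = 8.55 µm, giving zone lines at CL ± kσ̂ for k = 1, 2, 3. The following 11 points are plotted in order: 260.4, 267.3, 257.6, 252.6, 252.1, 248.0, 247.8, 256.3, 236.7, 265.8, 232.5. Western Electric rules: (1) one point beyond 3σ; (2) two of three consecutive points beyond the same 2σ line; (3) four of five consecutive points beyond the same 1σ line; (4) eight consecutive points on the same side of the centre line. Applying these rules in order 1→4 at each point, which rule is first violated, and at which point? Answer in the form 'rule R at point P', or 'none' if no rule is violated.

Zone of each point (C = within 1σ̂, B = 1σ̂–2σ̂, A = 2σ̂–3σ̂, * = beyond 3σ̂; sign = side of CL): 1:+C, 2:+B, 3:+C, 4:-C, 5:-C, 6:-C, 7:-C, 8:+C, 9:-A, 10:+B, 11:-A
Rule 2 (two of three consecutive points beyond the same 2σ limit) is satisfied at point 11.

rule 2 at point 11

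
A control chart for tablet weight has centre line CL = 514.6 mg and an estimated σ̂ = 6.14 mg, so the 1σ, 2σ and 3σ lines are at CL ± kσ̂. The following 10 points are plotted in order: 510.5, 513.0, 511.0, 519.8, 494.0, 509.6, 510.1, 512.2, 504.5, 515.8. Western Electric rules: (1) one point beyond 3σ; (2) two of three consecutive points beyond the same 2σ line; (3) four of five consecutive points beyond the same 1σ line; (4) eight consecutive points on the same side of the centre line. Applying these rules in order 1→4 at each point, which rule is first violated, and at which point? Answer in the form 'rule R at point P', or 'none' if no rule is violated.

rule 1 at point 5

Zone of each point (C = within 1σ̂, B = 1σ̂–2σ̂, A = 2σ̂–3σ̂, * = beyond 3σ̂; sign = side of CL): 1:-C, 2:-C, 3:-C, 4:+C, 5:-*, 6:-C, 7:-C, 8:-C, 9:-B, 10:+C
Rule 1 (one point beyond the 3σ limits) is satisfied at point 5.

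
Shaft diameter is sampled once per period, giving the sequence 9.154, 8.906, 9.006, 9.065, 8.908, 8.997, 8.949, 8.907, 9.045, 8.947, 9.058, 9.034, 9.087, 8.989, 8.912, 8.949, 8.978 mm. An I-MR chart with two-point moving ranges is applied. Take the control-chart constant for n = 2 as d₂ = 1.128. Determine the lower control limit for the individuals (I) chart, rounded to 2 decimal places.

8.76

X̄ = (9.154 + 8.906 + 9.006 + 9.065 + 8.908 + 8.997 + 8.949 + 8.907 + 9.045 + 8.947 + 9.058 + 9.034 + 9.087 + 8.989 + 8.912 + 8.949 + 8.978) / 17 = 8.9936
Moving ranges: 0.248, 0.100, 0.059, 0.157, 0.089, 0.048, 0.042, 0.138, 0.098, 0.111, 0.024, 0.053, 0.098, 0.077, 0.037, 0.029; M̄R̄ = 1.4080 / 16 = 0.0880
LCL = X̄ − 3·M̄R̄/d₂ = 8.9936 − 3 × 0.0880 / 1.128 = 8.7595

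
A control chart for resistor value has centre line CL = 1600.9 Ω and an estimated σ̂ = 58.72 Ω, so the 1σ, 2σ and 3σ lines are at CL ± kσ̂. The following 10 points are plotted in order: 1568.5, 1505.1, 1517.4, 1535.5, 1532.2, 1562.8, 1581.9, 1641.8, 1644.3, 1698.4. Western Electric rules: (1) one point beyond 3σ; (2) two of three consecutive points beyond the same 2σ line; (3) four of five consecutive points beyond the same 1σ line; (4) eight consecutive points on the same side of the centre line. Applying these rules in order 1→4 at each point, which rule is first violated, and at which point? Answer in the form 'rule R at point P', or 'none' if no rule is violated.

Zone of each point (C = within 1σ̂, B = 1σ̂–2σ̂, A = 2σ̂–3σ̂, * = beyond 3σ̂; sign = side of CL): 1:-C, 2:-B, 3:-B, 4:-B, 5:-B, 6:-C, 7:-C, 8:+C, 9:+C, 10:+B
Rule 3 (four of five consecutive points beyond the same 1σ limit) is satisfied at point 5.

rule 3 at point 5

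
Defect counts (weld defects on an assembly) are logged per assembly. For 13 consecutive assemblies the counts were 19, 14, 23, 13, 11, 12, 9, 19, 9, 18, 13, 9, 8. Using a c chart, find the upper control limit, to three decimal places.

24.685

c̄ = (19 + 14 + 23 + 13 + 11 + 12 + 9 + 19 + 9 + 18 + 13 + 9 + 8) / 13 = 177 / 13 = 13.6154
UCL = c̄ + 3√c̄ = 13.6154 + 3 × √13.6154 = 13.6154 + 3 × 3.6899 = 24.6851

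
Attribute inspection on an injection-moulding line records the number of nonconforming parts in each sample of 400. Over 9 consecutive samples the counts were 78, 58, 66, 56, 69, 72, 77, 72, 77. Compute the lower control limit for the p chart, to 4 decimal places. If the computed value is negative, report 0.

0.1168

p̄ = Σdᵢ / (k·n) = 625 / (9 × 400) = 0.17361
LCL = p̄ − 3·√(p̄(1−p̄)/n) = 0.17361 − 3 × 0.01894 = 0.11679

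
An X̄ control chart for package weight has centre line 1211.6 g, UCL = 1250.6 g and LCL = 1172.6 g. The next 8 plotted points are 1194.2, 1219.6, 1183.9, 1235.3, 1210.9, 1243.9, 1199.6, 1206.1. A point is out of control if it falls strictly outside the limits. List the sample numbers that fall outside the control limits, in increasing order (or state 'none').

none

All 8 points lie within [1172.6, 1250.6].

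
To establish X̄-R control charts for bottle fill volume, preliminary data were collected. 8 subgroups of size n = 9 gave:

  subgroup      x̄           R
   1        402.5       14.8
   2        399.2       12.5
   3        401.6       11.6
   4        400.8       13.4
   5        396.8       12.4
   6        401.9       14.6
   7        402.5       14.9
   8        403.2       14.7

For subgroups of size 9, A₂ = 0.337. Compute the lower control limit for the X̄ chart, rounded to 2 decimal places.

X̄̄ = (402.5 + 399.2 + 401.6 + 400.8 + 396.8 + 401.9 + 402.5 + 403.2) / 8 = 3208.5000 / 8 = 401.0625
R̄ = (14.8 + 12.5 + 11.6 + 13.4 + 12.4 + 14.6 + 14.9 + 14.7) / 8 = 108.9000 / 8 = 13.6125
LCL = X̄̄ − A₂·R̄ = 401.0625 − 0.337 × 13.6125 = 396.4751

396.48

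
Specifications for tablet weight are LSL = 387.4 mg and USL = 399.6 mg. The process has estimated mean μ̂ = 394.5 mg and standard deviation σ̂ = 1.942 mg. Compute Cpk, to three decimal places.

Cpu = (USL − μ̂) / (3σ̂) = (399.6 − 394.5) / (3 × 1.942) = 0.8754; Cpl = (μ̂ − LSL) / (3σ̂) = (394.5 − 387.4) / (3 × 1.942) = 1.2187; Cpk = min(Cpu, Cpl) = 0.8754

0.875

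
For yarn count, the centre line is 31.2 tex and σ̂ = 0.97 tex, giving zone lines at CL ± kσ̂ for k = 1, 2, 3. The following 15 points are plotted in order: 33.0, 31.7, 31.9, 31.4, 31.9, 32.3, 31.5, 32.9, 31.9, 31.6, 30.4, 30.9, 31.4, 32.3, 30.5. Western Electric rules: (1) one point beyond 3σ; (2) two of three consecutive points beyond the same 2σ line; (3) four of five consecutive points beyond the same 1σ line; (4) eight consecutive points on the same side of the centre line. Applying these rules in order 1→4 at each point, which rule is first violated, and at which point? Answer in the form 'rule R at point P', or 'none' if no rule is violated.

rule 4 at point 8

Zone of each point (C = within 1σ̂, B = 1σ̂–2σ̂, A = 2σ̂–3σ̂, * = beyond 3σ̂; sign = side of CL): 1:+B, 2:+C, 3:+C, 4:+C, 5:+C, 6:+B, 7:+C, 8:+B, 9:+C, 10:+C, 11:-C, 12:-C, 13:+C, 14:+B, 15:-C
Rule 4 (eight consecutive points on the same side of the centre line) is satisfied at point 8.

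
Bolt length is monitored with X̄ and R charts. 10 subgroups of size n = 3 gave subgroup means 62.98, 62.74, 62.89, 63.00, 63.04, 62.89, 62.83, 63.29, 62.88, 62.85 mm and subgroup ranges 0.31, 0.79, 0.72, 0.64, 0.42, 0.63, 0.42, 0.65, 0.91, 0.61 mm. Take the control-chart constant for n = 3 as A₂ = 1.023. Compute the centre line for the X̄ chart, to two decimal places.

62.94

X̄̄ = (62.98 + 62.74 + 62.89 + 63.00 + 63.04 + 62.89 + 62.83 + 63.29 + 62.88 + 62.85) / 10 = 629.3900 / 10 = 62.9390
CL = X̄̄ = 62.9390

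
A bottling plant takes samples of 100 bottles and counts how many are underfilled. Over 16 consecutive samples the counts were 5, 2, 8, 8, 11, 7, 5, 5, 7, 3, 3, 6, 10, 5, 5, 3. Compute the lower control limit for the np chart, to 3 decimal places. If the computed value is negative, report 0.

0.000

p̄ = Σdᵢ / (k·n) = 93 / (16 × 100) = 0.05813
LCL = np̄ − 3·√(np̄(1−p̄)) = 5.8125 − 3 × 2.3398 = -1.2069 → 0 (negative, so LCL = 0)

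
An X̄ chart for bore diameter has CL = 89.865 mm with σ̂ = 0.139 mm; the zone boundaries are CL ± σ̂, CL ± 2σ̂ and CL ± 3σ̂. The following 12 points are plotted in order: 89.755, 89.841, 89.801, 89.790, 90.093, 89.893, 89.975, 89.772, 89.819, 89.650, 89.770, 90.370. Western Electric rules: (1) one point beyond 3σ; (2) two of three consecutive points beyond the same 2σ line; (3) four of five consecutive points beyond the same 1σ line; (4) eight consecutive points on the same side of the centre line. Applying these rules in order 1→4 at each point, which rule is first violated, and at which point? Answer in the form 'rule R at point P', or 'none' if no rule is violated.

Zone of each point (C = within 1σ̂, B = 1σ̂–2σ̂, A = 2σ̂–3σ̂, * = beyond 3σ̂; sign = side of CL): 1:-C, 2:-C, 3:-C, 4:-C, 5:+B, 6:+C, 7:+C, 8:-C, 9:-C, 10:-B, 11:-C, 12:+*
Rule 1 (one point beyond the 3σ limits) is satisfied at point 12.

rule 1 at point 12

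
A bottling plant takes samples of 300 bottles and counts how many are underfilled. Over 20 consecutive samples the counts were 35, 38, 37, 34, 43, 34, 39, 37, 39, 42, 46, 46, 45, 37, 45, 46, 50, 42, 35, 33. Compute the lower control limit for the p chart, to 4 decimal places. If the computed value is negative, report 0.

0.0749

p̄ = Σdᵢ / (k·n) = 803 / (20 × 300) = 0.13383
LCL = p̄ − 3·√(p̄(1−p̄)/n) = 0.13383 − 3 × 0.01966 = 0.07486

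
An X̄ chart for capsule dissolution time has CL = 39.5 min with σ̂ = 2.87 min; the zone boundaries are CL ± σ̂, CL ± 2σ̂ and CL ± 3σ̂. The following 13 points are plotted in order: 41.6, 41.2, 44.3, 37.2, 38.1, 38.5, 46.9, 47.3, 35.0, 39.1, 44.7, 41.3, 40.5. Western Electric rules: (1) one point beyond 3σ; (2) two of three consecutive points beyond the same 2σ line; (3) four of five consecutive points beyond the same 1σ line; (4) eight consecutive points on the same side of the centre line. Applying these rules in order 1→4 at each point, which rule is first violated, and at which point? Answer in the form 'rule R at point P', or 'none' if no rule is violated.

Zone of each point (C = within 1σ̂, B = 1σ̂–2σ̂, A = 2σ̂–3σ̂, * = beyond 3σ̂; sign = side of CL): 1:+C, 2:+C, 3:+B, 4:-C, 5:-C, 6:-C, 7:+A, 8:+A, 9:-B, 10:-C, 11:+B, 12:+C, 13:+C
Rule 2 (two of three consecutive points beyond the same 2σ limit) is satisfied at point 8.

rule 2 at point 8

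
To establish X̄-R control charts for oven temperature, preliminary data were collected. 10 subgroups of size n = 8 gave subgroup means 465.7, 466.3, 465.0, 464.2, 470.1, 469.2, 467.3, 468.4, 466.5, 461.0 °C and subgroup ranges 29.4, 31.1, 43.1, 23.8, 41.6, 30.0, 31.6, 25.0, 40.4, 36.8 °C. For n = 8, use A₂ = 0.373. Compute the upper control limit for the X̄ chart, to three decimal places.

X̄̄ = (465.7 + 466.3 + 465.0 + 464.2 + 470.1 + 469.2 + 467.3 + 468.4 + 466.5 + 461.0) / 10 = 4663.7000 / 10 = 466.3700
R̄ = (29.4 + 31.1 + 43.1 + 23.8 + 41.6 + 30.0 + 31.6 + 25.0 + 40.4 + 36.8) / 10 = 332.8000 / 10 = 33.2800
UCL = X̄̄ + A₂·R̄ = 466.3700 + 0.373 × 33.2800 = 478.7834

478.783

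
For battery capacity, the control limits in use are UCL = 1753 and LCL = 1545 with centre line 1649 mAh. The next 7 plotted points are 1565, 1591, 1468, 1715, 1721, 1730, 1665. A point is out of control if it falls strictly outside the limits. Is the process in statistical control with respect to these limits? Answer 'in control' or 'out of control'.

out of control

Compare each point to [1545, 1753]: sample 3 = 1468 < LCL.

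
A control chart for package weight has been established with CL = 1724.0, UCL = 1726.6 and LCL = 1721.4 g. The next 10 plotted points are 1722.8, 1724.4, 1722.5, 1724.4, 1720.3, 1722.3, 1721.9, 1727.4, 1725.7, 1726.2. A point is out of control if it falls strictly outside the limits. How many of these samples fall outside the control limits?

Compare each point to [1721.4, 1726.6]: sample 5 = 1720.3 < LCL; sample 8 = 1727.4 > UCL.

2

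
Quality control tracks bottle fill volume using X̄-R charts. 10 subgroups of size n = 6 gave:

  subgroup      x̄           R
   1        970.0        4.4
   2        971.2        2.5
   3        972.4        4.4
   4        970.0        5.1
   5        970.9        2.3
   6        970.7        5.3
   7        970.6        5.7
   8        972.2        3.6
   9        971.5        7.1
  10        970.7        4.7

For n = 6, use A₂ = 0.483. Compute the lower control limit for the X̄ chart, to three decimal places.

X̄̄ = (970.0 + 971.2 + 972.4 + 970.0 + 970.9 + 970.7 + 970.6 + 972.2 + 971.5 + 970.7) / 10 = 9710.2000 / 10 = 971.0200
R̄ = (4.4 + 2.5 + 4.4 + 5.1 + 2.3 + 5.3 + 5.7 + 3.6 + 7.1 + 4.7) / 10 = 45.1000 / 10 = 4.5100
LCL = X̄̄ − A₂·R̄ = 971.0200 − 0.483 × 4.5100 = 968.8417

968.842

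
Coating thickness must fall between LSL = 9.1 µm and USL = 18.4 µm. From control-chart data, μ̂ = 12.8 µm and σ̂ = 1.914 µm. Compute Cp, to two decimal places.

0.81

Cp = (USL − LSL) / (6σ̂) = (18.4 − 9.1) / (6 × 1.914) = 9.3000 / 11.4840 = 0.8098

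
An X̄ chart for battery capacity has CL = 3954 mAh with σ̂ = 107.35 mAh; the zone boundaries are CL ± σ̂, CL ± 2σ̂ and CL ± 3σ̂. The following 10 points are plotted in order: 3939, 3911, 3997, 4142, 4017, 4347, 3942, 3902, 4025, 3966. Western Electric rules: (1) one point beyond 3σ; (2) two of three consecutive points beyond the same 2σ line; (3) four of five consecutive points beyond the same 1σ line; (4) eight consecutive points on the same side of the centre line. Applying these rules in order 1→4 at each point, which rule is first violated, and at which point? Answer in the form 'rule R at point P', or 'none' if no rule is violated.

rule 1 at point 6

Zone of each point (C = within 1σ̂, B = 1σ̂–2σ̂, A = 2σ̂–3σ̂, * = beyond 3σ̂; sign = side of CL): 1:-C, 2:-C, 3:+C, 4:+B, 5:+C, 6:+*, 7:-C, 8:-C, 9:+C, 10:+C
Rule 1 (one point beyond the 3σ limits) is satisfied at point 6.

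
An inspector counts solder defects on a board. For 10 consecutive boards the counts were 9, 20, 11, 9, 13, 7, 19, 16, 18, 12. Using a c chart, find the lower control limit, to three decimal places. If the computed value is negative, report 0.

c̄ = (9 + 20 + 11 + 9 + 13 + 7 + 19 + 16 + 18 + 12) / 10 = 134 / 10 = 13.4000
LCL = c̄ − 3√c̄ = 13.4000 − 3 × 3.6606 = 2.4182

2.418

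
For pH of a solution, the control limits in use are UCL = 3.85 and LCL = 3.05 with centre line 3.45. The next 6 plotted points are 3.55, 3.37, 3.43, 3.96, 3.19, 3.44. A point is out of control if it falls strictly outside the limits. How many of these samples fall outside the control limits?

Compare each point to [3.05, 3.85]: sample 4 = 3.96 > UCL.

1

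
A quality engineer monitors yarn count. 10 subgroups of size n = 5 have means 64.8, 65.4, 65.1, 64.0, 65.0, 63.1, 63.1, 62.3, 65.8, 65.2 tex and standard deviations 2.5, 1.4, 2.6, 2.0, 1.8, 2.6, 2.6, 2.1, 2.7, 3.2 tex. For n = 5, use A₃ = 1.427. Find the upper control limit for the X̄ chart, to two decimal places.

67.73

X̄̄ = (64.8 + 65.4 + 65.1 + 64.0 + 65.0 + 63.1 + 63.1 + 62.3 + 65.8 + 65.2) / 10 = 64.3800
s̄ = (2.5 + 1.4 + 2.6 + 2.0 + 1.8 + 2.6 + 2.6 + 2.1 + 2.7 + 3.2) / 10 = 2.3500
UCL = X̄̄ + A₃·s̄ = 64.3800 + 1.427 × 2.3500 = 67.7334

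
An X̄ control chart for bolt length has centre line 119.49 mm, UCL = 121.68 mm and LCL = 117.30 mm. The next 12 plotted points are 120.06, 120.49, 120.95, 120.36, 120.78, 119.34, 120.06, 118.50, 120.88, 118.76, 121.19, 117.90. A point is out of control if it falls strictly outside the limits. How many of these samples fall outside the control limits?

All 12 points lie within [117.30, 121.68].

0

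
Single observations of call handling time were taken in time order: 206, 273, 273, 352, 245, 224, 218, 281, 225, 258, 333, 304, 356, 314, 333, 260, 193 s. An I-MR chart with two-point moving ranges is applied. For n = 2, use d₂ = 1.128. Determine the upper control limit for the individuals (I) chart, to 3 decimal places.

X̄ = (206 + 273 + 273 + 352 + 245 + 224 + 218 + 281 + 225 + 258 + 333 + 304 + 356 + 314 + 333 + 260 + 193) / 17 = 273.4118
Moving ranges: 67, 0, 79, 107, 21, 6, 63, 56, 33, 75, 29, 52, 42, 19, 73, 67; M̄R̄ = 789.0000 / 16 = 49.3125
UCL = X̄ + 3·M̄R̄/d₂ = 273.4118 + 3 × 49.3125 / 1.128 = 404.5620

404.562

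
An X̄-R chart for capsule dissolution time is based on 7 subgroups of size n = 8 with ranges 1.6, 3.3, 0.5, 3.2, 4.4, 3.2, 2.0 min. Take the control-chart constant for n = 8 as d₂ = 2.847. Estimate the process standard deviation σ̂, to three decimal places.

0.913

R̄ = (1.6 + 3.3 + 0.5 + 3.2 + 4.4 + 3.2 + 2.0) / 7 = 2.6000
σ̂ = R̄ / d₂ = 2.6000 / 2.847 = 0.9132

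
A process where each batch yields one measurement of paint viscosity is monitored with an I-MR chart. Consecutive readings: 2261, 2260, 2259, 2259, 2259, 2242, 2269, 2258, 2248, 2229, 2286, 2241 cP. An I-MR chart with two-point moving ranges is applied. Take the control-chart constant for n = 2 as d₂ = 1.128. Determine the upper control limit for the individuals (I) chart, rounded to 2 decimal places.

X̄ = (2261 + 2260 + 2259 + 2259 + 2259 + 2242 + 2269 + 2258 + 2248 + 2229 + 2286 + 2241) / 12 = 2255.9167
Moving ranges: 1, 1, 0, 0, 17, 27, 11, 10, 19, 57, 45; M̄R̄ = 188.0000 / 11 = 17.0909
UCL = X̄ + 3·M̄R̄/d₂ = 2255.9167 + 3 × 17.0909 / 1.128 = 2301.3712

2301.37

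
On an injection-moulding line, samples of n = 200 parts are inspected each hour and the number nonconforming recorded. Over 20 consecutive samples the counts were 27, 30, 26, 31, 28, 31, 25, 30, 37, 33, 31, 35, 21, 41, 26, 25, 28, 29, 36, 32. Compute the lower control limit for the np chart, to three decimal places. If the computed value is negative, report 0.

14.930

p̄ = Σdᵢ / (k·n) = 602 / (20 × 200) = 0.15050
LCL = np̄ − 3·√(np̄(1−p̄)) = 30.1000 − 3 × 5.0567 = 14.9300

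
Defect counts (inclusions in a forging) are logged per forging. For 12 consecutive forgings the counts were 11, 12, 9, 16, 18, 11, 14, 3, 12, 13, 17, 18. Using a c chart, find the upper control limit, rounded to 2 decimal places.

23.58

c̄ = (11 + 12 + 9 + 16 + 18 + 11 + 14 + 3 + 12 + 13 + 17 + 18) / 12 = 154 / 12 = 12.8333
UCL = c̄ + 3√c̄ = 12.8333 + 3 × √12.8333 = 12.8333 + 3 × 3.5824 = 23.5804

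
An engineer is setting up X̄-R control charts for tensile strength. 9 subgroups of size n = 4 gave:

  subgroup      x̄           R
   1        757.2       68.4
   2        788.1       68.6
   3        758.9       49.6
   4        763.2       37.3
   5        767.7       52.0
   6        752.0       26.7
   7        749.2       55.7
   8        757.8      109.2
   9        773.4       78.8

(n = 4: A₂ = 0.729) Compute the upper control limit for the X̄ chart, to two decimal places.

807.31

X̄̄ = (757.2 + 788.1 + 758.9 + 763.2 + 767.7 + 752.0 + 749.2 + 757.8 + 773.4) / 9 = 6867.5000 / 9 = 763.0556
R̄ = (68.4 + 68.6 + 49.6 + 37.3 + 52.0 + 26.7 + 55.7 + 109.2 + 78.8) / 9 = 546.3000 / 9 = 60.7000
UCL = X̄̄ + A₂·R̄ = 763.0556 + 0.729 × 60.7000 = 807.3059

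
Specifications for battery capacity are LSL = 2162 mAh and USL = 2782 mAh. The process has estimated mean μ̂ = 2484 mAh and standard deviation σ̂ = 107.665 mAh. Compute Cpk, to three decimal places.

0.923

Cpu = (USL − μ̂) / (3σ̂) = (2782 − 2484) / (3 × 107.665) = 0.9226; Cpl = (μ̂ − LSL) / (3σ̂) = (2484 − 2162) / (3 × 107.665) = 0.9969; Cpk = min(Cpu, Cpl) = 0.9226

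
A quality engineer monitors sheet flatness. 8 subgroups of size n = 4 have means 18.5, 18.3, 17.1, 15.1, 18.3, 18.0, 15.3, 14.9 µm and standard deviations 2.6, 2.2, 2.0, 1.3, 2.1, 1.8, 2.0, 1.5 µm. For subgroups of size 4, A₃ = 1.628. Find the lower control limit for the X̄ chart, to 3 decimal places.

X̄̄ = (18.5 + 18.3 + 17.1 + 15.1 + 18.3 + 18.0 + 15.3 + 14.9) / 8 = 16.9375
s̄ = (2.6 + 2.2 + 2.0 + 1.3 + 2.1 + 1.8 + 2.0 + 1.5) / 8 = 1.9375
LCL = X̄̄ − A₃·s̄ = 16.9375 − 1.628 × 1.9375 = 13.7833

13.783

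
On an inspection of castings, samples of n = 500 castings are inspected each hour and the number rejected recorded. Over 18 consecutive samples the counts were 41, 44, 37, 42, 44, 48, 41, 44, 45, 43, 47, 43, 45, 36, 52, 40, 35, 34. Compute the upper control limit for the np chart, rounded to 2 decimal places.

p̄ = Σdᵢ / (k·n) = 761 / (18 × 500) = 0.08456
UCL = np̄ + 3·√(np̄(1−p̄)) = 42.2778 + 3 × √(42.2778×0.91544) = 42.2778 + 3 × 6.2212 = 60.9413

60.94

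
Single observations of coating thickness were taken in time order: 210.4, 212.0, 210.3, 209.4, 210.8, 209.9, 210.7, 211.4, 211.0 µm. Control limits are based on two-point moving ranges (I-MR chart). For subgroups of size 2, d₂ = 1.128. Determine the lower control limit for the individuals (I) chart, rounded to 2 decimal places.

X̄ = (210.4 + 212.0 + 210.3 + 209.4 + 210.8 + 209.9 + 210.7 + 211.4 + 211.0) / 9 = 210.6556
Moving ranges: 1.6, 1.7, 0.9, 1.4, 0.9, 0.8, 0.7, 0.4; M̄R̄ = 8.4000 / 8 = 1.0500
LCL = X̄ − 3·M̄R̄/d₂ = 210.6556 − 3 × 1.0500 / 1.128 = 207.8630

207.86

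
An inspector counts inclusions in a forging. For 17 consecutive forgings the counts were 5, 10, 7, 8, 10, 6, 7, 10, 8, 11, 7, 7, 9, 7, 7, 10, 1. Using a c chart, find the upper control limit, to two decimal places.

15.94

c̄ = (5 + 10 + 7 + 8 + 10 + 6 + 7 + 10 + 8 + 11 + 7 + 7 + 9 + 7 + 7 + 10 + 1) / 17 = 130 / 17 = 7.6471
UCL = c̄ + 3√c̄ = 7.6471 + 3 × √7.6471 = 7.6471 + 3 × 2.7653 = 15.9431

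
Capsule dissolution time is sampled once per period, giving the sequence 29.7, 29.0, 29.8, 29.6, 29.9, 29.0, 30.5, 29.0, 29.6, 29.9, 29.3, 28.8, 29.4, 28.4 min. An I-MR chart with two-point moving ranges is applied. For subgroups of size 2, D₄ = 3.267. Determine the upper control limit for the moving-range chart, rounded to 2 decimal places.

Moving ranges: 0.7, 0.8, 0.2, 0.3, 0.9, 1.5, 1.5, 0.6, 0.3, 0.6, 0.5, 0.6, 1.0; M̄R̄ = 9.5000 / 13 = 0.7308
UCL_MR = D₄·M̄R̄ = 3.267 × 0.7308 = 2.3874

2.39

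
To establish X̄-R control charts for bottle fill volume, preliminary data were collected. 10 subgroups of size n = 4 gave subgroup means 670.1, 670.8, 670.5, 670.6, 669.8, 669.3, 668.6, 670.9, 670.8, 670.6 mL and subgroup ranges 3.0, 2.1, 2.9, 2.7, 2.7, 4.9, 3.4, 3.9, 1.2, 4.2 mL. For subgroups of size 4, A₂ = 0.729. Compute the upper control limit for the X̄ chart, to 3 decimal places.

672.460

X̄̄ = (670.1 + 670.8 + 670.5 + 670.6 + 669.8 + 669.3 + 668.6 + 670.9 + 670.8 + 670.6) / 10 = 6702.0000 / 10 = 670.2000
R̄ = (3.0 + 2.1 + 2.9 + 2.7 + 2.7 + 4.9 + 3.4 + 3.9 + 1.2 + 4.2) / 10 = 31.0000 / 10 = 3.1000
UCL = X̄̄ + A₂·R̄ = 670.2000 + 0.729 × 3.1000 = 672.4599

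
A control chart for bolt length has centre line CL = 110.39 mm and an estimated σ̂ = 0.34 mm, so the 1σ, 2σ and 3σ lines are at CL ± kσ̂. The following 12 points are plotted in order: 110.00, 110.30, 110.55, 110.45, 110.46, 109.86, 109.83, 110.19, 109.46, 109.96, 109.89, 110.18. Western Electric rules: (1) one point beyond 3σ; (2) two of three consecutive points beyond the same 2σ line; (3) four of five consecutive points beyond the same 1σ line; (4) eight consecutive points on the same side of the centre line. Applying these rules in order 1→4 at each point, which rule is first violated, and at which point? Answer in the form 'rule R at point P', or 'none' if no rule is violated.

rule 3 at point 10

Zone of each point (C = within 1σ̂, B = 1σ̂–2σ̂, A = 2σ̂–3σ̂, * = beyond 3σ̂; sign = side of CL): 1:-B, 2:-C, 3:+C, 4:+C, 5:+C, 6:-B, 7:-B, 8:-C, 9:-A, 10:-B, 11:-B, 12:-C
Rule 3 (four of five consecutive points beyond the same 1σ limit) is satisfied at point 10.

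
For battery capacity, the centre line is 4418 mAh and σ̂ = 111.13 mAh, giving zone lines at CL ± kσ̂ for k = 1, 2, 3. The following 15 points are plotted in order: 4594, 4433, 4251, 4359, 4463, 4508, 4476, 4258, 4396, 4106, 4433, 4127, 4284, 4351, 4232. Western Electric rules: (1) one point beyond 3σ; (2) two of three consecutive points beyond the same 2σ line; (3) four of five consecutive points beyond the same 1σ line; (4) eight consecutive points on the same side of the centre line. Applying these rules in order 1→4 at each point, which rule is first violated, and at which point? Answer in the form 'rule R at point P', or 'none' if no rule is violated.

Zone of each point (C = within 1σ̂, B = 1σ̂–2σ̂, A = 2σ̂–3σ̂, * = beyond 3σ̂; sign = side of CL): 1:+B, 2:+C, 3:-B, 4:-C, 5:+C, 6:+C, 7:+C, 8:-B, 9:-C, 10:-A, 11:+C, 12:-A, 13:-B, 14:-C, 15:-B
Rule 2 (two of three consecutive points beyond the same 2σ limit) is satisfied at point 12.

rule 2 at point 12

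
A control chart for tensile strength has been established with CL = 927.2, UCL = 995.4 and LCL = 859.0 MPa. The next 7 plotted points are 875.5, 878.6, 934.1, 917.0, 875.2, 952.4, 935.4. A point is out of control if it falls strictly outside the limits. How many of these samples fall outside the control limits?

0

All 7 points lie within [859.0, 995.4].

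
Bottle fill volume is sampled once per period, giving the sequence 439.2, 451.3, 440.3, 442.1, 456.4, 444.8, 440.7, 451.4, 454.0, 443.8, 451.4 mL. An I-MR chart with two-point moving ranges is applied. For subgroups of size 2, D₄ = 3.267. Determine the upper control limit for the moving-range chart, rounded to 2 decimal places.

28.10

Moving ranges: 12.1, 11.0, 1.8, 14.3, 11.6, 4.1, 10.7, 2.6, 10.2, 7.6; M̄R̄ = 86.0000 / 10 = 8.6000
UCL_MR = D₄·M̄R̄ = 3.267 × 8.6000 = 28.0962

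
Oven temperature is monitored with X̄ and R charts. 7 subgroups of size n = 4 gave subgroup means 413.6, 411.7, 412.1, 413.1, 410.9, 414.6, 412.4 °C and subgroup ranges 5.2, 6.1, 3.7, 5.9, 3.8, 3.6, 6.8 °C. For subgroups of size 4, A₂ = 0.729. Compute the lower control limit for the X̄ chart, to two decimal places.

408.97

X̄̄ = (413.6 + 411.7 + 412.1 + 413.1 + 410.9 + 414.6 + 412.4) / 7 = 2888.4000 / 7 = 412.6286
R̄ = (5.2 + 6.1 + 3.7 + 5.9 + 3.8 + 3.6 + 6.8) / 7 = 35.1000 / 7 = 5.0143
LCL = X̄̄ − A₂·R̄ = 412.6286 − 0.729 × 5.0143 = 408.9732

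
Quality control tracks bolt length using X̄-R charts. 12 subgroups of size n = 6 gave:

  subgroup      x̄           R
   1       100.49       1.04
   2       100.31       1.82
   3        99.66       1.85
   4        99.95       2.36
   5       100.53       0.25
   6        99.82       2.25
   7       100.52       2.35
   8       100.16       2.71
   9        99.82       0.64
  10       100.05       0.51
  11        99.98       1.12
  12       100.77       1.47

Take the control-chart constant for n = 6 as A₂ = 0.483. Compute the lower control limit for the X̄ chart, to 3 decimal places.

X̄̄ = (100.49 + 100.31 + 99.66 + 99.95 + 100.53 + 99.82 + 100.52 + 100.16 + 99.82 + 100.05 + 99.98 + 100.77) / 12 = 1202.0600 / 12 = 100.1717
R̄ = (1.04 + 1.82 + 1.85 + 2.36 + 0.25 + 2.25 + 2.35 + 2.71 + 0.64 + 0.51 + 1.12 + 1.47) / 12 = 18.3700 / 12 = 1.5308
LCL = X̄̄ − A₂·R̄ = 100.1717 − 0.483 × 1.5308 = 99.4323

99.432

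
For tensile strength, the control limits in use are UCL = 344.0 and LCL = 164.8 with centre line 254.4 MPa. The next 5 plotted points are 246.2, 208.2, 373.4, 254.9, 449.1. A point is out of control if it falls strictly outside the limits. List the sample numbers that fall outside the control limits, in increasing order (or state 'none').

Compare each point to [164.8, 344.0]: sample 3 = 373.4 > UCL; sample 5 = 449.1 > UCL.

3, 5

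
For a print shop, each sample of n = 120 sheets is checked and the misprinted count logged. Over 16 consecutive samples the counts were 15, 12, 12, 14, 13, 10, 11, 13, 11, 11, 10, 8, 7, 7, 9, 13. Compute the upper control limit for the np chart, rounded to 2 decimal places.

20.48

p̄ = Σdᵢ / (k·n) = 176 / (16 × 120) = 0.09167
UCL = np̄ + 3·√(np̄(1−p̄)) = 11.0000 + 3 × √(11.0000×0.90833) = 11.0000 + 3 × 3.1610 = 20.4829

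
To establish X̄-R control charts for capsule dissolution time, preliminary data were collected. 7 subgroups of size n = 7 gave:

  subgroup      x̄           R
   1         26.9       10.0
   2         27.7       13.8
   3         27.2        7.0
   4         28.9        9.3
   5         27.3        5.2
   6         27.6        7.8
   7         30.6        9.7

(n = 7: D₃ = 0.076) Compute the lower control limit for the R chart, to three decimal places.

0.682

R̄ = (10.0 + 13.8 + 7.0 + 9.3 + 5.2 + 7.8 + 9.7) / 7 = 62.8000 / 7 = 8.9714
LCL_R = D₃·R̄ = 0.076 × 8.9714 = 0.6818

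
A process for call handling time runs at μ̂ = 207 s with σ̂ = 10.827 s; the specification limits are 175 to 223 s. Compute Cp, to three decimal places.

0.739

Cp = (USL − LSL) / (6σ̂) = (223 − 175) / (6 × 10.827) = 48.0000 / 64.9620 = 0.7389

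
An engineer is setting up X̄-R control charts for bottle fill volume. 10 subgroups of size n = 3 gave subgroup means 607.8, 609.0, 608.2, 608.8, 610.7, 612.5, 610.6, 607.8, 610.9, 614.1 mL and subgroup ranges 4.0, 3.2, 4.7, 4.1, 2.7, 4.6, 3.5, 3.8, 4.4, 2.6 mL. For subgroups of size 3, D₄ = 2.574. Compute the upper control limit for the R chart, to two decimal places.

9.68

R̄ = (4.0 + 3.2 + 4.7 + 4.1 + 2.7 + 4.6 + 3.5 + 3.8 + 4.4 + 2.6) / 10 = 37.6000 / 10 = 3.7600
UCL_R = D₄·R̄ = 2.574 × 3.7600 = 9.6782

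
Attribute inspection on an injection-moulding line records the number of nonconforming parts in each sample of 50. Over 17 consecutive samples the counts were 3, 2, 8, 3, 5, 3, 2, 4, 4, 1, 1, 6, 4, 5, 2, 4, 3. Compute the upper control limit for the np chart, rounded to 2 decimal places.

p̄ = Σdᵢ / (k·n) = 60 / (17 × 50) = 0.07059
UCL = np̄ + 3·√(np̄(1−p̄)) = 3.5294 + 3 × √(3.5294×0.92941) = 3.5294 + 3 × 1.8112 = 8.9629

8.96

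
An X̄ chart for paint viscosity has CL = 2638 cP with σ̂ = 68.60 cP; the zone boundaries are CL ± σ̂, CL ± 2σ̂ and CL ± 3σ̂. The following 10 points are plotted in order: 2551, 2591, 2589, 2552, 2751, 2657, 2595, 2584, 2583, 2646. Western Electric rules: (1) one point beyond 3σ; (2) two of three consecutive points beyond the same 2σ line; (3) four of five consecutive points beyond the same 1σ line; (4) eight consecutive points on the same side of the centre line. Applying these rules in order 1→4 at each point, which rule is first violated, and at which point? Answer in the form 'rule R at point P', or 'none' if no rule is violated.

none

Zone of each point (C = within 1σ̂, B = 1σ̂–2σ̂, A = 2σ̂–3σ̂, * = beyond 3σ̂; sign = side of CL): 1:-B, 2:-C, 3:-C, 4:-B, 5:+B, 6:+C, 7:-C, 8:-C, 9:-C, 10:+C
No rule fires across all 10 points.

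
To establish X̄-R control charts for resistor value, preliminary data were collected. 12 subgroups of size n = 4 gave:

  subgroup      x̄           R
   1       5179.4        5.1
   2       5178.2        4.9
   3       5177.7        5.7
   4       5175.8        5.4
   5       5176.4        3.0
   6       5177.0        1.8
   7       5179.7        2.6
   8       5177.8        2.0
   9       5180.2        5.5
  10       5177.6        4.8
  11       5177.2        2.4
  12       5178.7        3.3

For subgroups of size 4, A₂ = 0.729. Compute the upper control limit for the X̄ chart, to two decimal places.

X̄̄ = (5179.4 + 5178.2 + 5177.7 + 5175.8 + 5176.4 + 5177.0 + 5179.7 + 5177.8 + 5180.2 + 5177.6 + 5177.2 + 5178.7) / 12 = 62135.7000 / 12 = 5177.9750
R̄ = (5.1 + 4.9 + 5.7 + 5.4 + 3.0 + 1.8 + 2.6 + 2.0 + 5.5 + 4.8 + 2.4 + 3.3) / 12 = 46.5000 / 12 = 3.8750
UCL = X̄̄ + A₂·R̄ = 5177.9750 + 0.729 × 3.8750 = 5180.7999

5180.80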